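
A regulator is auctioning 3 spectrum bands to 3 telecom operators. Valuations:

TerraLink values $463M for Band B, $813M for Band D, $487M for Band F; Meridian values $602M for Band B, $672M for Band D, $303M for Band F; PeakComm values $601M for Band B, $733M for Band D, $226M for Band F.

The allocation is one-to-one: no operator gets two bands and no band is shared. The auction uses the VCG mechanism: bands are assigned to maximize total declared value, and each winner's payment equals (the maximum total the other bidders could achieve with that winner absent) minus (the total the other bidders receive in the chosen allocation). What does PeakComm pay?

PeakComm pays $326M.

Efficient allocation: TerraLink→Band F ($487M), Meridian→Band B ($602M), PeakComm→Band D ($733M); total welfare W = $1822M.
PeakComm receives Band D at value $733M, so the others get W − 733 = $1089M.
Without PeakComm: best allocation of the remaining 2 bidders over all 3 bands is TerraLink→Band D ($813M), Meridian→Band B ($602M), total $1415M.
VCG payment = (others' best without PeakComm) − (others' welfare with PeakComm) = 1415 − 1089 = $326M.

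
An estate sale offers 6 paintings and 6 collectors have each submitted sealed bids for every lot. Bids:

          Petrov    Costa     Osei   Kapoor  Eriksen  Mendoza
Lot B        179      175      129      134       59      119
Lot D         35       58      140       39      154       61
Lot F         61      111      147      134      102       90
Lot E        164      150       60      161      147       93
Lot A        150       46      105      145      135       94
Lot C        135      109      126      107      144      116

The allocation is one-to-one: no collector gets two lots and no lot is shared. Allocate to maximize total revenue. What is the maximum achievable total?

Optimal: Petrov→Lot A ($150), Costa→Lot B ($175), Osei→Lot F ($147), Kapoor→Lot E ($161), Eriksen→Lot D ($154), Mendoza→Lot C ($116) — total 150+175+147+161+154+116 = $903.
Column-greedy (each lot in turn goes to its best remaining collector) gives $844, worse by 59.
Next-best assignment: Petrov→Lot E, Costa→Lot B, Osei→Lot F, Kapoor→Lot A, Eriksen→Lot D, Mendoza→Lot C = $901.

Max total: $903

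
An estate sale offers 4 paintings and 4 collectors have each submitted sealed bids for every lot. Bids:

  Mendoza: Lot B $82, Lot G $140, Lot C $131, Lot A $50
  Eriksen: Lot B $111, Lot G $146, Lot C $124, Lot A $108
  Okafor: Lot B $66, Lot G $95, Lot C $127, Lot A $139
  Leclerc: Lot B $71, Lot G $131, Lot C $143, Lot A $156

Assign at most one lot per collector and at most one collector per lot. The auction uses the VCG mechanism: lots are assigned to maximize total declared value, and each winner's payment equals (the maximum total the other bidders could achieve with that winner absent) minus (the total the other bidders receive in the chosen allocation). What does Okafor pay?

Efficient allocation: Mendoza→Lot G ($140), Eriksen→Lot B ($111), Okafor→Lot C ($127), Leclerc→Lot A ($156); total welfare W = $534.
Okafor receives Lot C at value $127, so the others get W − 127 = $407.
Without Okafor: best allocation of the remaining 3 bidders over all 4 lots is Mendoza→Lot C ($131), Eriksen→Lot G ($146), Leclerc→Lot A ($156), total $433.
VCG payment = (others' best without Okafor) − (others' welfare with Okafor) = 433 − 407 = $26.

Okafor pays $26.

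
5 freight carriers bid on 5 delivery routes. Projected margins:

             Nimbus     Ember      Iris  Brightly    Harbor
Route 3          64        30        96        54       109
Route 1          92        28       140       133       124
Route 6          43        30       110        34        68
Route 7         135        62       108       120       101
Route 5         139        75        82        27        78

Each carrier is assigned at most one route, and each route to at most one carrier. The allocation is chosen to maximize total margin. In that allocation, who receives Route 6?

Iris receives Route 6.

This is a one-to-one assignment (maximum-weight bipartite matching).
Optimal: Nimbus→Route 7 ($135k), Ember→Route 5 ($75k), Iris→Route 6 ($110k), Brightly→Route 1 ($133k), Harbor→Route 3 ($109k) — total 135+75+110+133+109 = $562k.
Max-entry greedy (repeatedly take the single best remaining cell) gives $538k, worse by 24.
Iris's own top route is Route 1 ($140k), but forcing Iris→Route 1 and reassigning the rest optimally gives only $538k — worse by 24.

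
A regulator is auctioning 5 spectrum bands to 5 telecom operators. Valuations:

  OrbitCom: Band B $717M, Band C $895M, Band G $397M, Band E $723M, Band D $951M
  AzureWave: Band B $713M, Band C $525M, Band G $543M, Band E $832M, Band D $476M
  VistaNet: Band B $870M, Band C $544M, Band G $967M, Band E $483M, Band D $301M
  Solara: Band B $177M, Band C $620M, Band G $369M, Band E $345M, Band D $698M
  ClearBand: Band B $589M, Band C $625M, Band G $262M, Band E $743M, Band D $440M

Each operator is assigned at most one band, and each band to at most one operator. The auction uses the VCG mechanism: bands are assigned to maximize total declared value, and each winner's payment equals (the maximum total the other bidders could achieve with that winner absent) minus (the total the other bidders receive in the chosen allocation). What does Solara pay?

Solara pays $57M.

Efficient allocation: OrbitCom→Band C ($895M), AzureWave→Band B ($713M), VistaNet→Band G ($967M), Solara→Band D ($698M), ClearBand→Band E ($743M); total welfare W = $4016M.
Solara receives Band D at value $698M, so the others get W − 698 = $3318M.
Without Solara: best allocation of the remaining 4 bidders over all 5 bands is OrbitCom→Band D ($951M), AzureWave→Band E ($832M), VistaNet→Band G ($967M), ClearBand→Band C ($625M), total $3375M.
VCG payment = (others' best without Solara) − (others' welfare with Solara) = 3375 − 3318 = $57M.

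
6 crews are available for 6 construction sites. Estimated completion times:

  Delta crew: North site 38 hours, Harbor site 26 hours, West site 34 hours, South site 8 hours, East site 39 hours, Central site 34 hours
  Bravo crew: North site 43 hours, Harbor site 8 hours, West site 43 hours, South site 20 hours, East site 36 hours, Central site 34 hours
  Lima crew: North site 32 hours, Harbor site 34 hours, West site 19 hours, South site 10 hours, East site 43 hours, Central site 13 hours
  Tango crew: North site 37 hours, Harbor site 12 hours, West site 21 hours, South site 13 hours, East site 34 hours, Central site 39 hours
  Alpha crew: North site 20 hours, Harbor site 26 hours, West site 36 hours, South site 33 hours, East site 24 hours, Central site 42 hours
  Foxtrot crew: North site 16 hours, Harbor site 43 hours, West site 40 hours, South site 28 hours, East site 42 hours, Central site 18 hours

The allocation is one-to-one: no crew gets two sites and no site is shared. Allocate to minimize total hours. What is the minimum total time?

Optimal: Delta crew→South site (8 hours), Bravo crew→Harbor site (8 hours), Lima crew→Central site (13 hours), Tango crew→West site (21 hours), Alpha crew→East site (24 hours), Foxtrot crew→North site (16 hours) — total 8+8+13+21+24+16 = 90 hours.
Next-best assignment: Delta crew→South site, Bravo crew→Harbor site, Lima crew→West site, Tango crew→East site, Alpha crew→North site, Foxtrot crew→Central site = 107 hours.
No other one-to-one assignment undercuts 90 hours.

Min total: 90 hours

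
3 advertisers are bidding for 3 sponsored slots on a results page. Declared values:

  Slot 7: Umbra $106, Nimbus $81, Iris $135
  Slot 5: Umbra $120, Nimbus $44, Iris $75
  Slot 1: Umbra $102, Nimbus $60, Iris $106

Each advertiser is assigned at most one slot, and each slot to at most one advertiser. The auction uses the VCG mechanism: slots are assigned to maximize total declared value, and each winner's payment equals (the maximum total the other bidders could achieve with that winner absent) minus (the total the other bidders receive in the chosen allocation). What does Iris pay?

Iris pays $21.

Efficient allocation: Umbra→Slot 5 ($120), Nimbus→Slot 1 ($60), Iris→Slot 7 ($135); total welfare W = $315.
Iris receives Slot 7 at value $135, so the others get W − 135 = $180.
Without Iris: best allocation of the remaining 2 bidders over all 3 slots is Umbra→Slot 5 ($120), Nimbus→Slot 7 ($81), total $201.
VCG payment = (others' best without Iris) − (others' welfare with Iris) = 201 − 180 = $21.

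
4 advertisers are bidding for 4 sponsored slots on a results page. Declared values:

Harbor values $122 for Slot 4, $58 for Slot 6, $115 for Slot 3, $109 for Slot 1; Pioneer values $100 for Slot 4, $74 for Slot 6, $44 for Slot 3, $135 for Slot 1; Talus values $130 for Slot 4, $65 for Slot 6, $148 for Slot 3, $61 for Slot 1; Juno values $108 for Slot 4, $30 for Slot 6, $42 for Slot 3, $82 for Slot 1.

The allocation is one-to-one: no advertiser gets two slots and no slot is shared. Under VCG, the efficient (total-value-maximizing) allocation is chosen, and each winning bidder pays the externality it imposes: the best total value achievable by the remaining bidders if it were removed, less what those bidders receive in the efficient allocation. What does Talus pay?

Efficient allocation: Harbor→Slot 6 ($58), Pioneer→Slot 1 ($135), Talus→Slot 3 ($148), Juno→Slot 4 ($108); total welfare W = $449.
Talus receives Slot 3 at value $148, so the others get W − 148 = $301.
Without Talus: best allocation of the remaining 3 bidders over all 4 slots is Harbor→Slot 3 ($115), Pioneer→Slot 1 ($135), Juno→Slot 4 ($108), total $358.
VCG payment = (others' best without Talus) − (others' welfare with Talus) = 358 − 301 = $57.

Talus pays $57.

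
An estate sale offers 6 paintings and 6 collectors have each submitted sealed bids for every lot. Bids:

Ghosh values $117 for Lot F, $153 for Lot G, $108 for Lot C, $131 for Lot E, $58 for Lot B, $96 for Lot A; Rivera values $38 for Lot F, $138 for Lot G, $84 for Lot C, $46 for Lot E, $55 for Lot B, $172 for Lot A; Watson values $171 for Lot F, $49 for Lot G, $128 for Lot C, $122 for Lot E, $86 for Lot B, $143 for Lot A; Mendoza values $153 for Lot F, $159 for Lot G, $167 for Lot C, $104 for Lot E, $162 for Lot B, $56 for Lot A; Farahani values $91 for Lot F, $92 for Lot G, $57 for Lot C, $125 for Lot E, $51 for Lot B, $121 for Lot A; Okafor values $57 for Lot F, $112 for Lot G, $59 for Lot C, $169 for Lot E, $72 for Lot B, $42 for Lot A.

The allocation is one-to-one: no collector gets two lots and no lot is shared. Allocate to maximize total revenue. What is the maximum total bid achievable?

Maximum total: $884

Optimal: Ghosh→Lot G ($153), Rivera→Lot A ($172), Watson→Lot F ($171), Mendoza→Lot B ($162), Farahani→Lot C ($57), Okafor→Lot E ($169) — total 153+172+171+162+57+169 = $884.
Max-entry greedy (repeatedly take the single best remaining cell) gives $883, worse by 1.
Swapping Okafor↔Rivera (Okafor→Lot A $42, Rivera→Lot E $46) loses 253.
No other one-to-one assignment exceeds $884.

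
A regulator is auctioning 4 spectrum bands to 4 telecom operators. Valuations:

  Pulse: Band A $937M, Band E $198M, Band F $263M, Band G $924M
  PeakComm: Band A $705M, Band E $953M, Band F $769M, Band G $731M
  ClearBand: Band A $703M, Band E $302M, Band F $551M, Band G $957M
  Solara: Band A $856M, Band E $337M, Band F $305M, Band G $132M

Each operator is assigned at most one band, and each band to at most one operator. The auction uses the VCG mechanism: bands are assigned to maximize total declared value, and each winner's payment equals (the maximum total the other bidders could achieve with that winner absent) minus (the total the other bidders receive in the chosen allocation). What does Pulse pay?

Pulse pays $406M.

Efficient allocation: Pulse→Band G ($924M), PeakComm→Band E ($953M), ClearBand→Band F ($551M), Solara→Band A ($856M); total welfare W = $3284M.
Pulse receives Band G at value $924M, so the others get W − 924 = $2360M.
Without Pulse: best allocation of the remaining 3 bidders over all 4 bands is PeakComm→Band E ($953M), ClearBand→Band G ($957M), Solara→Band A ($856M), total $2766M.
VCG payment = (others' best without Pulse) − (others' welfare with Pulse) = 2766 − 2360 = $406M.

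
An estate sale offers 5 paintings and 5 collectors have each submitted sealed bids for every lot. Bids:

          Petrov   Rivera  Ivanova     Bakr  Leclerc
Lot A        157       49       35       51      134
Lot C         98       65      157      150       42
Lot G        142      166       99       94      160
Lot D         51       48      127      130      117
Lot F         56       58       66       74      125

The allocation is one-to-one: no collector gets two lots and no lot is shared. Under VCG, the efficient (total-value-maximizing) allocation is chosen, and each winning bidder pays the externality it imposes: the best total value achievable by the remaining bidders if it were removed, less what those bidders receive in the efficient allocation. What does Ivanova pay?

Efficient allocation: Petrov→Lot A ($157), Rivera→Lot G ($166), Ivanova→Lot C ($157), Bakr→Lot D ($130), Leclerc→Lot F ($125); total welfare W = $735.
Ivanova receives Lot C at value $157, so the others get W − 157 = $578.
Without Ivanova: best allocation of the remaining 4 bidders over all 5 lots is Petrov→Lot A ($157), Rivera→Lot G ($166), Bakr→Lot C ($150), Leclerc→Lot F ($125), total $598.
VCG payment = (others' best without Ivanova) − (others' welfare with Ivanova) = 598 − 578 = $20.

Ivanova pays $20.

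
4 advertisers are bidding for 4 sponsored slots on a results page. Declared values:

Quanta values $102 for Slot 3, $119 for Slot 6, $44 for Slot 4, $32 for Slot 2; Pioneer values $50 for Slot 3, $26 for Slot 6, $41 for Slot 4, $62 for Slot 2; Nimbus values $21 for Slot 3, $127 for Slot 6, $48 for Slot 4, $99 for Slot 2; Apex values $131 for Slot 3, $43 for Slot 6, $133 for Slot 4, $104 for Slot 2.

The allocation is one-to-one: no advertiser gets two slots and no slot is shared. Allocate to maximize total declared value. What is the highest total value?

Optimal: Quanta→Slot 3 ($102), Pioneer→Slot 2 ($62), Nimbus→Slot 6 ($127), Apex→Slot 4 ($133) — total 102+62+127+133 = $424.
Row-greedy (each advertiser in turn takes its best remaining slot) gives $360, worse by 64.

Max total: $424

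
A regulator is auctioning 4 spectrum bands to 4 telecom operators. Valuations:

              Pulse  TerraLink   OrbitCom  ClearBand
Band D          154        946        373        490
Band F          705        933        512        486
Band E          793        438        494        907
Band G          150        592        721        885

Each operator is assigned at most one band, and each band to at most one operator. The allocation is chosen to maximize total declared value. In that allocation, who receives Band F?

Pulse receives Band F.

Optimal: Pulse→Band F ($705M), TerraLink→Band D ($946M), OrbitCom→Band G ($721M), ClearBand→Band E ($907M) — total 705+946+721+907 = $3279M.
Row-greedy (each operator in turn takes its best remaining band) gives $2946M, worse by 333.
Next-best assignment: Pulse→Band E, TerraLink→Band D, OrbitCom→Band F, ClearBand→Band G = $3136M.
No other one-to-one assignment exceeds $3279M.
Pulse's own top band is Band E ($793M), but forcing Pulse→Band E and reassigning the rest optimally gives only $3136M — worse by 143.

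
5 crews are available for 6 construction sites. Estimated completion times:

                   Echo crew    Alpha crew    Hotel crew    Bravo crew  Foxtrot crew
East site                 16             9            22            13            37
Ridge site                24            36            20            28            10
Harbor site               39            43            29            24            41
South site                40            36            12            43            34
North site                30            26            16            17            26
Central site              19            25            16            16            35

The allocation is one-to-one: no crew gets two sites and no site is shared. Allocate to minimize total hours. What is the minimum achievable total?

Optimal: Echo crew→Central site (19 hours), Alpha crew→East site (9 hours), Hotel crew→South site (12 hours), Bravo crew→North site (17 hours), Foxtrot crew→Ridge site (10 hours) — total 19+9+12+17+10 = 67 hours.
Column-greedy (each site in turn goes to its cheapest remaining crew) gives 85 hours, worse by 18.
No other one-to-one assignment undercuts 67 hours.

Min total: 67 hours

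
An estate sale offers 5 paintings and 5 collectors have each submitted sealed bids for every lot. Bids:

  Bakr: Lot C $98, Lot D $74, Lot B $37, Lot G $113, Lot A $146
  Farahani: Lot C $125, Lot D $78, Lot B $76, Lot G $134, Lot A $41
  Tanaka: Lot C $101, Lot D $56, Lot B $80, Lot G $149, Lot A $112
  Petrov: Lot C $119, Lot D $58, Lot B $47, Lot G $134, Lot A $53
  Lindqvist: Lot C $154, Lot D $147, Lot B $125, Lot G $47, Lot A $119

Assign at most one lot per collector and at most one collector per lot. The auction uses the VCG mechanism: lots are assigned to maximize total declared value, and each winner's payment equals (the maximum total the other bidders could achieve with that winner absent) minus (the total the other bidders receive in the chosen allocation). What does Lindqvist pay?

Efficient allocation: Bakr→Lot A ($146), Farahani→Lot B ($76), Tanaka→Lot G ($149), Petrov→Lot C ($119), Lindqvist→Lot D ($147); total welfare W = $637.
Lindqvist receives Lot D at value $147, so the others get W − 147 = $490.
Without Lindqvist: best allocation of the remaining 4 bidders over all 5 lots is Bakr→Lot A ($146), Farahani→Lot D ($78), Tanaka→Lot G ($149), Petrov→Lot C ($119), total $492.
VCG payment = (others' best without Lindqvist) − (others' welfare with Lindqvist) = 492 − 490 = $2.

Lindqvist pays $2.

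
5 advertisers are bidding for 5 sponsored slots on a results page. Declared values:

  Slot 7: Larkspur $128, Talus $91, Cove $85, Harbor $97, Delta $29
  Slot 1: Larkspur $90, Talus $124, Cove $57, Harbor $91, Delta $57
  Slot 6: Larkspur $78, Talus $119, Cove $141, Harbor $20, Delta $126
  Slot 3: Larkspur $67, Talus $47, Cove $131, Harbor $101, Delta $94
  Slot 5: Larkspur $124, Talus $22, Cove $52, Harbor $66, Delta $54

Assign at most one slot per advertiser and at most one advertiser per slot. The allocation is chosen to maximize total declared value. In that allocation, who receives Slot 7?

Harbor receives Slot 7.

Optimal: Larkspur→Slot 5 ($124), Talus→Slot 1 ($124), Cove→Slot 3 ($131), Harbor→Slot 7 ($97), Delta→Slot 6 ($126) — total 124+124+131+97+126 = $602.
Max-entry greedy (repeatedly take the single best remaining cell) gives $548, worse by 54.
No other one-to-one assignment exceeds $602.
Harbor's own top slot is Slot 3 ($101), but forcing Harbor→Slot 3 and reassigning the rest optimally gives only $560 — worse by 42.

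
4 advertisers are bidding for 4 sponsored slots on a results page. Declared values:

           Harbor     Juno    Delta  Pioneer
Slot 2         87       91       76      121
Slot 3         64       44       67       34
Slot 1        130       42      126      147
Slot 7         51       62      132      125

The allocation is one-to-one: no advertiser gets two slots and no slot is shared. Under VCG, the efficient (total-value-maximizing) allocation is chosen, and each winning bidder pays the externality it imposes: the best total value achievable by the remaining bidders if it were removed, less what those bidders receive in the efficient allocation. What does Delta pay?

Efficient allocation: Harbor→Slot 3 ($64), Juno→Slot 2 ($91), Delta→Slot 7 ($132), Pioneer→Slot 1 ($147); total welfare W = $434.
Delta receives Slot 7 at value $132, so the others get W − 132 = $302.
Without Delta: best allocation of the remaining 3 bidders over all 4 slots is Harbor→Slot 1 ($130), Juno→Slot 2 ($91), Pioneer→Slot 7 ($125), total $346.
VCG payment = (others' best without Delta) − (others' welfare with Delta) = 346 − 302 = $44.

Delta pays $44.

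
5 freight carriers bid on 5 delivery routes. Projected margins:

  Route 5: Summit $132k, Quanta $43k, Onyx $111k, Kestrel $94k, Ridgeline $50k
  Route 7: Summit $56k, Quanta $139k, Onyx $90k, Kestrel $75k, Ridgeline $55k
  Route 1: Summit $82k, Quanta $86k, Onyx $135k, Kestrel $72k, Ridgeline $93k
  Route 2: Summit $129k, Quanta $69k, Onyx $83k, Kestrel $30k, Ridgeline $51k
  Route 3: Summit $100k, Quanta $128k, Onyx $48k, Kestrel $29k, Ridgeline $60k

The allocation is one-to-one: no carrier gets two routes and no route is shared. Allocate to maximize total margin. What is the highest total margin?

Optimal: Summit→Route 2 ($129k), Quanta→Route 7 ($139k), Onyx→Route 1 ($135k), Kestrel→Route 5 ($94k), Ridgeline→Route 3 ($60k) — total 129+139+135+94+60 = $557k.
Column-greedy (each route in turn goes to its best remaining carrier) gives $486k, worse by 71.
Next-best assignment: Summit→Route 2, Quanta→Route 3, Onyx→Route 1, Kestrel→Route 5, Ridgeline→Route 7 = $541k.
Swapping Ridgeline↔Kestrel (Ridgeline→Route 5 $50k, Kestrel→Route 3 $29k) loses 75.
Checked against all permutations: $557k is optimal.

Max total: $557k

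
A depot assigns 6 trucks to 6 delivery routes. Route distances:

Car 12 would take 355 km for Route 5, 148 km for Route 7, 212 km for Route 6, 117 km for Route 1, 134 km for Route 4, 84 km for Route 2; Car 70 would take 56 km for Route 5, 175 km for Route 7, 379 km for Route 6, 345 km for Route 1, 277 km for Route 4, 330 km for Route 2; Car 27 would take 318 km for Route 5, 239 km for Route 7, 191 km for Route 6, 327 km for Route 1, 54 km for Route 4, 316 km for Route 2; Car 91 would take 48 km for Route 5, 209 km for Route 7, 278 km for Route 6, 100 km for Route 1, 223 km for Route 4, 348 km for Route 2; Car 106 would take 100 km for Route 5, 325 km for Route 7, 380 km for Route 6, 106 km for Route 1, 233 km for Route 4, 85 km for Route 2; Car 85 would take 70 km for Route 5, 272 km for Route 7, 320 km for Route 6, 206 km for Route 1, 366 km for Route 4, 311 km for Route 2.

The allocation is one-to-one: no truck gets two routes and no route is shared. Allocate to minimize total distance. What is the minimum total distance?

Min total: 696 km

Treat this as an assignment problem: match each truck to one route.
Optimal: Car 12→Route 6 (212 km), Car 70→Route 7 (175 km), Car 27→Route 4 (54 km), Car 91→Route 1 (100 km), Car 106→Route 2 (85 km), Car 85→Route 5 (70 km) — total 212+175+54+100+85+70 = 696 km.
Next-best assignment: Car 12→Route 4, Car 70→Route 7, Car 27→Route 6, Car 91→Route 1, Car 106→Route 2, Car 85→Route 5 = 755 km.
No other one-to-one assignment undercuts 696 km.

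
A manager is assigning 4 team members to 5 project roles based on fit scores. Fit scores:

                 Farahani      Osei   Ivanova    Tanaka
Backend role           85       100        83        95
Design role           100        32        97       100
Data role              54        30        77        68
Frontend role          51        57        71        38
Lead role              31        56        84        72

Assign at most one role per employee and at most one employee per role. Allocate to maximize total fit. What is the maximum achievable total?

Maximum total: 352 pts

Optimal: Farahani→Design role (100 pts), Osei→Backend role (100 pts), Ivanova→Lead role (84 pts), Tanaka→Data role (68 pts) — total 100+100+84+68 = 352 pts.
Every other assignment is strictly worse.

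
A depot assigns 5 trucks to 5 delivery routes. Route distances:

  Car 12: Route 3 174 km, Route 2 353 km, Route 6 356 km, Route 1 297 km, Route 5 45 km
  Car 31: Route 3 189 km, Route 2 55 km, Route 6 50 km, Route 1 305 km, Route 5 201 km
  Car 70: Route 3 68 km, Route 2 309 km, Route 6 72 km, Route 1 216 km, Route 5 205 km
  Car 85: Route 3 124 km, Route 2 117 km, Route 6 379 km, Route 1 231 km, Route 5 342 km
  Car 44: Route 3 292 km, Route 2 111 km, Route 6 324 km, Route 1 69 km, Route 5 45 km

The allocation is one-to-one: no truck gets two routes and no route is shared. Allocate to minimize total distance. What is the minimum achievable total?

Optimal: Car 12→Route 5 (45 km), Car 31→Route 6 (50 km), Car 70→Route 3 (68 km), Car 85→Route 2 (117 km), Car 44→Route 1 (69 km) — total 45+50+68+117+69 = 349 km.
Column-greedy (each route in turn goes to its cheapest remaining truck) gives 723 km, worse by 374.
Next-best assignment: Car 12→Route 5, Car 31→Route 2, Car 70→Route 6, Car 85→Route 3, Car 44→Route 1 = 365 km.
Swapping Car 85↔Car 70 (Car 85→Route 3 124 km, Car 70→Route 2 309 km) adds 248.
Every other assignment is strictly worse.

Min total: 349 km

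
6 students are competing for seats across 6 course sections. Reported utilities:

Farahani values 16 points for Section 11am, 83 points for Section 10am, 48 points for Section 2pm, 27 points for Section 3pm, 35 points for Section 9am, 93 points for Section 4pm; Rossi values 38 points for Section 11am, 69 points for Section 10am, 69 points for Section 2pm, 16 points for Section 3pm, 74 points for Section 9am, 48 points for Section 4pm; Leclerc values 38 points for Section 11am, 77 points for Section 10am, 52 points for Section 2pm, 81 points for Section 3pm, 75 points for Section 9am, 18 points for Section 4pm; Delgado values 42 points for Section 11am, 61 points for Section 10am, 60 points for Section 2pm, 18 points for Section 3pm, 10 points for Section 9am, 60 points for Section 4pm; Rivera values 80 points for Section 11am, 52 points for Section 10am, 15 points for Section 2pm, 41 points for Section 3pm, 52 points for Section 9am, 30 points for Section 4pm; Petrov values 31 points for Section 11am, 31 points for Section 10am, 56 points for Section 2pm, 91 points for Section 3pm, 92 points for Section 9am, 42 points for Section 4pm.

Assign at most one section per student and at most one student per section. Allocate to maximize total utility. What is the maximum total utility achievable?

Optimal: Farahani→Section 4pm (93 points), Rossi→Section 2pm (69 points), Leclerc→Section 3pm (81 points), Delgado→Section 10am (61 points), Rivera→Section 11am (80 points), Petrov→Section 9am (92 points) — total 93+69+81+61+80+92 = 476 points.
Column-greedy (each section in turn goes to its best remaining student) gives 458 points, worse by 18.

Max total: 476 points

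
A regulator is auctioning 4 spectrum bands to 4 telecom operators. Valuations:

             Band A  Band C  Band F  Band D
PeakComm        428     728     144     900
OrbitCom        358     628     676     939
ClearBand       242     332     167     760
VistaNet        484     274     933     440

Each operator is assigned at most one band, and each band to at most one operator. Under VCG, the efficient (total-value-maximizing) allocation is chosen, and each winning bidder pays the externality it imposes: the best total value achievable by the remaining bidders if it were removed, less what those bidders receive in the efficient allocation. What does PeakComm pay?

PeakComm pays $207M.

Efficient allocation: PeakComm→Band C ($728M), OrbitCom→Band D ($939M), ClearBand→Band A ($242M), VistaNet→Band F ($933M); total welfare W = $2842M.
PeakComm receives Band C at value $728M, so the others get W − 728 = $2114M.
Without PeakComm: best allocation of the remaining 3 bidders over all 4 bands is OrbitCom→Band C ($628M), ClearBand→Band D ($760M), VistaNet→Band F ($933M), total $2321M.
VCG payment = (others' best without PeakComm) − (others' welfare with PeakComm) = 2321 − 2114 = $207M.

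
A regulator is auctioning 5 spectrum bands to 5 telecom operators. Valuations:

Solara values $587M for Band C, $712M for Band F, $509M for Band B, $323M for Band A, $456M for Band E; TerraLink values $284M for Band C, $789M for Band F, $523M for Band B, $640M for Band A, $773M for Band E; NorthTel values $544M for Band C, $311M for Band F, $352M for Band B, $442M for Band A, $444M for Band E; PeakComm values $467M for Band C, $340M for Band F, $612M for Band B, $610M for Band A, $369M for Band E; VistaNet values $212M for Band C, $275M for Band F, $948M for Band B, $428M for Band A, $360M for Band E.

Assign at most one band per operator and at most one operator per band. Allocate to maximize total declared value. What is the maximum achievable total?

Maximum total: $3587M

This is a one-to-one assignment (maximum-weight bipartite matching).
Optimal: Solara→Band F ($712M), TerraLink→Band E ($773M), NorthTel→Band C ($544M), PeakComm→Band A ($610M), VistaNet→Band B ($948M) — total 712+773+544+610+948 = $3587M.
Column-greedy (each band in turn goes to its best remaining operator) gives $3378M, worse by 209.
Next-best assignment: Solara→Band C, TerraLink→Band F, NorthTel→Band E, PeakComm→Band A, VistaNet→Band B = $3378M.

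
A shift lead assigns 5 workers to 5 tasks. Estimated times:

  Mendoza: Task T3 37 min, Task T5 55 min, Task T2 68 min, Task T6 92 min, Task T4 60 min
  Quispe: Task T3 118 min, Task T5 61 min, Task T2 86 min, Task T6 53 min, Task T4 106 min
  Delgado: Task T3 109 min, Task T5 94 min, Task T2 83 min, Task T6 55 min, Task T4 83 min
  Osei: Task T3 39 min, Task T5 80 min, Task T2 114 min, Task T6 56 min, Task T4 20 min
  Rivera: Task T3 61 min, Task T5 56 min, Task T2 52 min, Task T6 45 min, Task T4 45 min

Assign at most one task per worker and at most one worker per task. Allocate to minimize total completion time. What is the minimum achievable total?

Minimum total: 225 min

This is the linear assignment problem.
Optimal: Mendoza→Task T3 (37 min), Quispe→Task T5 (61 min), Delgado→Task T6 (55 min), Osei→Task T4 (20 min), Rivera→Task T2 (52 min) — total 37+61+55+20+52 = 225 min.
Row-greedy (each worker in turn takes its cheapest remaining task) gives 249 min, worse by 24.
Next-best assignment: Mendoza→Task T3, Quispe→Task T5, Delgado→Task T2, Osei→Task T4, Rivera→Task T6 = 246 min.
Swapping Rivera↔Delgado (Rivera→Task T6 45 min, Delgado→Task T2 83 min) adds 21.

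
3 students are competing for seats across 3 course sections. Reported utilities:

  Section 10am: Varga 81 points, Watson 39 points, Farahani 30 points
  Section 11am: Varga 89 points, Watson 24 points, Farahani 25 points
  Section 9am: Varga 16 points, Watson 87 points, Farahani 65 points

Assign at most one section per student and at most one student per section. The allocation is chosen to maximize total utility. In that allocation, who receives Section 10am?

Farahani receives Section 10am.

This is the linear assignment problem.
Optimal: Varga→Section 11am (89 points), Watson→Section 9am (87 points), Farahani→Section 10am (30 points) — total 89+87+30 = 206 points.
Next-best assignment: Varga→Section 10am, Watson→Section 9am, Farahani→Section 11am = 193 points.
Farahani's own top section is Section 9am (65 points), but forcing Farahani→Section 9am and reassigning the rest optimally gives only 193 points — worse by 13.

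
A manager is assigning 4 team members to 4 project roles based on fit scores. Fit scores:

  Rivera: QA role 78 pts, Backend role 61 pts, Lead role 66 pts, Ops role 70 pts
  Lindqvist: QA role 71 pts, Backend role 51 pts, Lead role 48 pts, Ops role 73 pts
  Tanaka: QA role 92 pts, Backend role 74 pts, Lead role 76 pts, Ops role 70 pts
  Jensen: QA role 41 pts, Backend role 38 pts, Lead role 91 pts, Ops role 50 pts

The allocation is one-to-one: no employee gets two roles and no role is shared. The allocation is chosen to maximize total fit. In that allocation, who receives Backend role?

Rivera receives Backend role.

Optimal: Rivera→Backend role (61 pts), Lindqvist→Ops role (73 pts), Tanaka→QA role (92 pts), Jensen→Lead role (91 pts) — total 61+73+92+91 = 317 pts.
Row-greedy (each employee in turn takes its best remaining role) gives 265 pts, worse by 52.
Next-best assignment: Rivera→QA role, Lindqvist→Ops role, Tanaka→Backend role, Jensen→Lead role = 316 pts.
Checked against all permutations: 317 pts is optimal.
Rivera's own top role is QA role (78 pts), but forcing Rivera→QA role and reassigning the rest optimally gives only 316 pts — worse by 1.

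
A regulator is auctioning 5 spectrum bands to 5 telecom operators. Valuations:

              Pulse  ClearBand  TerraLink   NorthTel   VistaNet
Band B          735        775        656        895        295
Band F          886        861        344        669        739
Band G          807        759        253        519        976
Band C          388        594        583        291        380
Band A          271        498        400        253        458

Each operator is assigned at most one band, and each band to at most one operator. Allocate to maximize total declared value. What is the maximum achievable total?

Optimal: Pulse→Band F ($886M), ClearBand→Band A ($498M), TerraLink→Band C ($583M), NorthTel→Band B ($895M), VistaNet→Band G ($976M) — total 886+498+583+895+976 = $3838M.
Swapping Pulse↔ClearBand (Pulse→Band A $271M, ClearBand→Band F $861M) loses 252.
Checked against all permutations: $3838M is optimal.

Maximum total: $3838M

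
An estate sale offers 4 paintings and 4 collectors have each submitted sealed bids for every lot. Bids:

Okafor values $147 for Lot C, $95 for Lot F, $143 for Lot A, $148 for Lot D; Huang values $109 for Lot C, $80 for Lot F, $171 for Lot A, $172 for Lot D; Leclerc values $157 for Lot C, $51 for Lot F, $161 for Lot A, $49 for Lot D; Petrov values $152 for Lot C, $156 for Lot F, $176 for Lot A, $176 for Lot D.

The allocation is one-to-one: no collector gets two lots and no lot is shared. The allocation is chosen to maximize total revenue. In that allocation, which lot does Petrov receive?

This is a one-to-one assignment (maximum-weight bipartite matching).
Optimal: Okafor→Lot C ($147), Huang→Lot D ($172), Leclerc→Lot A ($161), Petrov→Lot F ($156) — total 147+172+161+156 = $636.
Column-greedy (each lot in turn goes to its best remaining collector) gives $632, worse by 4.
Petrov's own top lot is Lot A ($176), but forcing Petrov→Lot A and reassigning the rest optimally gives only $600 — worse by 36.

Petrov receives Lot F.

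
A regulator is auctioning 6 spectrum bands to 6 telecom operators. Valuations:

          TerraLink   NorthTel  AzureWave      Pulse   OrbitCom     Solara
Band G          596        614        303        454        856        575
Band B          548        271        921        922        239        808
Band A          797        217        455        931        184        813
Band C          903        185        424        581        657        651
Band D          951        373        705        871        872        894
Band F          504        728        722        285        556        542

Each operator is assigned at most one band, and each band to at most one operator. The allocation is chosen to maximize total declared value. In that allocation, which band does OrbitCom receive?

OrbitCom receives Band G.

This is the linear assignment problem.
Optimal: TerraLink→Band C ($903M), NorthTel→Band F ($728M), AzureWave→Band B ($921M), Pulse→Band A ($931M), OrbitCom→Band G ($856M), Solara→Band D ($894M) — total 903+728+921+931+856+894 = $5233M.
Next-best assignment: TerraLink→Band C, NorthTel→Band F, AzureWave→Band B, Pulse→Band D, OrbitCom→Band G, Solara→Band A = $5092M.
Swapping OrbitCom↔TerraLink (OrbitCom→Band C $657M, TerraLink→Band G $596M) loses 506.
Checked against all permutations: $5233M is optimal.
OrbitCom's own top band is Band D ($872M), but forcing OrbitCom→Band D and reassigning the rest optimally gives only $4930M — worse by 303.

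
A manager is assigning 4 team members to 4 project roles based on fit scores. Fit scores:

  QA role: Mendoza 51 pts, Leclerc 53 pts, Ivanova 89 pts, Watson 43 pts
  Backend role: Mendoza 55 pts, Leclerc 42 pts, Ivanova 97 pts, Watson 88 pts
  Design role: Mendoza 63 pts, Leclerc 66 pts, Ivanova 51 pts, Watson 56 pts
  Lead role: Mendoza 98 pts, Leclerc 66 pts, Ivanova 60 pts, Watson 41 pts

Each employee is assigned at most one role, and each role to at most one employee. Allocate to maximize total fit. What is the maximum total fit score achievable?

Optimal: Mendoza→Lead role (98 pts), Leclerc→Design role (66 pts), Ivanova→QA role (89 pts), Watson→Backend role (88 pts) — total 98+66+89+88 = 341 pts.
Max-entry greedy (repeatedly take the single best remaining cell) gives 304 pts, worse by 37.
Swapping Ivanova↔Watson (Ivanova→Backend role 97 pts, Watson→QA role 43 pts) loses 37.

Max total: 341 pts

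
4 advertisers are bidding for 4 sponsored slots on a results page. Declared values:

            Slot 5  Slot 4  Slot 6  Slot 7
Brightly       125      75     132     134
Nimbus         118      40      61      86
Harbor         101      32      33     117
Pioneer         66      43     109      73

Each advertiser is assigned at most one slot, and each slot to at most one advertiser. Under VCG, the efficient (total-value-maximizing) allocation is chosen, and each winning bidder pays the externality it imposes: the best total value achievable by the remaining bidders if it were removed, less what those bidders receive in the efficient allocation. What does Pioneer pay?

Efficient allocation: Brightly→Slot 4 ($75), Nimbus→Slot 5 ($118), Harbor→Slot 7 ($117), Pioneer→Slot 6 ($109); total welfare W = $419.
Pioneer receives Slot 6 at value $109, so the others get W − 109 = $310.
Without Pioneer: best allocation of the remaining 3 bidders over all 4 slots is Brightly→Slot 6 ($132), Nimbus→Slot 5 ($118), Harbor→Slot 7 ($117), total $367.
VCG payment = (others' best without Pioneer) − (others' welfare with Pioneer) = 367 − 310 = $57.

Pioneer pays $57.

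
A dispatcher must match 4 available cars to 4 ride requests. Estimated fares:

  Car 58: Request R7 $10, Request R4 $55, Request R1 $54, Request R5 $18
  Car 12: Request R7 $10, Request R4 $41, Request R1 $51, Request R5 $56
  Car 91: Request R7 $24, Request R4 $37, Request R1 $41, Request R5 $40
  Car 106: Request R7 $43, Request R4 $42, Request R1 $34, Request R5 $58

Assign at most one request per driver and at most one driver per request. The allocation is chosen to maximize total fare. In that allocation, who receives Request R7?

Optimal: Car 58→Request R4 ($55), Car 12→Request R5 ($56), Car 91→Request R1 ($41), Car 106→Request R7 ($43) — total 55+56+41+43 = $195.
Column-greedy (each request in turn goes to its best remaining driver) gives $189, worse by 6.
Car 106's own top request is Request R5 ($58), but forcing Car 106→Request R5 and reassigning the rest optimally gives only $188 — worse by 7.

Car 106 receives Request R7.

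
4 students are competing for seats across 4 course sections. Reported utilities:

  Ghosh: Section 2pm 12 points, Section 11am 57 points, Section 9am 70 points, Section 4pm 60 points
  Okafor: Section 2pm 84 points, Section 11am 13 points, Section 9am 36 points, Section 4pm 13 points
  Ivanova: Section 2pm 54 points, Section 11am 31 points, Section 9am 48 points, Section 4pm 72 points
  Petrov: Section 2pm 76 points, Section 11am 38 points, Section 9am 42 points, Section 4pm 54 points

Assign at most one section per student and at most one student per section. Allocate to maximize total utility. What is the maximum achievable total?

Treat this as an assignment problem: match each student to one section.
Optimal: Ghosh→Section 9am (70 points), Okafor→Section 2pm (84 points), Ivanova→Section 4pm (72 points), Petrov→Section 11am (38 points) — total 70+84+72+38 = 264 points.
Column-greedy (each section in turn goes to its best remaining student) gives 243 points, worse by 21.
Next-best assignment: Ghosh→Section 11am, Okafor→Section 2pm, Ivanova→Section 4pm, Petrov→Section 9am = 255 points.

Max total: 264 points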